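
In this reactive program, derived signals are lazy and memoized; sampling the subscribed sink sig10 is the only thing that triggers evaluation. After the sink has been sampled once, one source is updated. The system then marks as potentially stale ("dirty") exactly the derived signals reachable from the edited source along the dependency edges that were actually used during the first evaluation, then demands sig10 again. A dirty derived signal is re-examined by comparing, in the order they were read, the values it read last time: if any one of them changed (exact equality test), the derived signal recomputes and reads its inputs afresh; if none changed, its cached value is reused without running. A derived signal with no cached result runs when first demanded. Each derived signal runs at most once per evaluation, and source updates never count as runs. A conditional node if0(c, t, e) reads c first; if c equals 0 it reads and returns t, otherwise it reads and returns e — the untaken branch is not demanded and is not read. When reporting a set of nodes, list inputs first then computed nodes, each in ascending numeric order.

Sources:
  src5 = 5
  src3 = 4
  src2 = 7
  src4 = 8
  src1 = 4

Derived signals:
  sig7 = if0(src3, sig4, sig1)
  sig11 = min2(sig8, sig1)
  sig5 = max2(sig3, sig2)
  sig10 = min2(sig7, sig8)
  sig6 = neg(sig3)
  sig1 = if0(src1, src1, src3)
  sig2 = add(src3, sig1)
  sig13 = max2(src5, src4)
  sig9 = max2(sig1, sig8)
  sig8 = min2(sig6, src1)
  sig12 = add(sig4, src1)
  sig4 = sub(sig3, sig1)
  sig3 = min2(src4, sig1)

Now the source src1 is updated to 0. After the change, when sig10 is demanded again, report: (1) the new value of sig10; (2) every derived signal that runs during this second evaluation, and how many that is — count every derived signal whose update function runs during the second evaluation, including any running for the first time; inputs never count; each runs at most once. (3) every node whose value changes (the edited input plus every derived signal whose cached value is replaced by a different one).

First demand of the output computes:
  sig1 = if0(src1=4 -> else branch src3) = 4
  sig3 = min2(8, 4) = 4
  sig6 = neg(4) = -4
  sig7 = if0(src3=4 -> else branch sig1) = 4
  sig8 = min2(-4, 4) = -4
  sig10 = min2(4, -4) = -4

After the edit, cleaning proceeds:
  sig1: a read changed (src1 4->0) — executes, giving 0.
  sig3: a read changed (sig1 4->0) — executes, giving 0.
  sig6: a read changed (sig3 4->0) — executes, giving 0.
  sig7: a read changed (sig1 4->0) — executes, giving 0.
  sig8: a read changed (sig6 -4->0; src1 4->0) — executes, giving 0.
  sig10: a read changed (sig7 4->0; sig8 -4->0) — executes, giving 0.

Demanding sig10 again yields 0.
6 derived signals run: sig1, sig3, sig6, sig7, sig8, sig10.
The nodes whose values change: src1, sig1, sig3, sig6, sig7, sig8, sig10.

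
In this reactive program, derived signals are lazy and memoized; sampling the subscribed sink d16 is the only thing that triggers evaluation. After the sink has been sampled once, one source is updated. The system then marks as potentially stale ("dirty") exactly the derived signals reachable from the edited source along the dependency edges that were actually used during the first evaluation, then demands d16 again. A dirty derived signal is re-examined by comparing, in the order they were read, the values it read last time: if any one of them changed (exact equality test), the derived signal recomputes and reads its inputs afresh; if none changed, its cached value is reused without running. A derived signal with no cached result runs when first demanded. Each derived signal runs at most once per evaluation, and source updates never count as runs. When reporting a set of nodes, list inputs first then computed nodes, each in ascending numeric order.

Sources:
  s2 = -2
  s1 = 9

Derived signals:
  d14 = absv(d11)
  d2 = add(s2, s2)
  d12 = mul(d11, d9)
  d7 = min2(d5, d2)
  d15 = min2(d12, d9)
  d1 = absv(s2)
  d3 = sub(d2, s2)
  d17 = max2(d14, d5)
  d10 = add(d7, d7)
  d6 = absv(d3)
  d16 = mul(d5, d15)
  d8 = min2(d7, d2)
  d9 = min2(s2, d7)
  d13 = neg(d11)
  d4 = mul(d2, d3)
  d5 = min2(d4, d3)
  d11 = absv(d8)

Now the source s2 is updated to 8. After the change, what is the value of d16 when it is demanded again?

First demand of the output computes:
  d2 = add(-2, -2) = -4
  d3 = sub(-4, -2) = -2
  d4 = mul(-4, -2) = 8
  d5 = min2(8, -2) = -2
  d7 = min2(-2, -4) = -4
  d8 = min2(-4, -4) = -4
  d9 = min2(-2, -4) = -4
  d11 = absv(-4) = 4
  d12 = mul(4, -4) = -16
  d15 = min2(-16, -4) = -16
  d16 = mul(-2, -16) = 32

After the edit, cleaning proceeds:
  d2: a read changed (s2 -2->8; s2 -2->8) — executes, giving 16.
  d3: a read changed (d2 -4->16; s2 -2->8) — executes, giving 8.
  d4: a read changed (d2 -4->16; d3 -2->8) — executes, giving 128.
  d5: a read changed (d4 8->128; d3 -2->8) — executes, giving 8.
  d7: a read changed (d5 -2->8; d2 -4->16) — executes, giving 8.
  d8: a read changed (d7 -4->8; d2 -4->16) — executes, giving 8.
  d9: a read changed (s2 -2->8; d7 -4->8) — executes, giving 8.
  d11: a read changed (d8 -4->8) — executes, giving 8.
  d12: a read changed (d11 4->8; d9 -4->8) — executes, giving 64.
  d15: a read changed (d12 -16->64; d9 -4->8) — executes, giving 8.
  d16: a read changed (d5 -2->8; d15 -16->8) — executes, giving 64.

Demanding d16 again yields 64.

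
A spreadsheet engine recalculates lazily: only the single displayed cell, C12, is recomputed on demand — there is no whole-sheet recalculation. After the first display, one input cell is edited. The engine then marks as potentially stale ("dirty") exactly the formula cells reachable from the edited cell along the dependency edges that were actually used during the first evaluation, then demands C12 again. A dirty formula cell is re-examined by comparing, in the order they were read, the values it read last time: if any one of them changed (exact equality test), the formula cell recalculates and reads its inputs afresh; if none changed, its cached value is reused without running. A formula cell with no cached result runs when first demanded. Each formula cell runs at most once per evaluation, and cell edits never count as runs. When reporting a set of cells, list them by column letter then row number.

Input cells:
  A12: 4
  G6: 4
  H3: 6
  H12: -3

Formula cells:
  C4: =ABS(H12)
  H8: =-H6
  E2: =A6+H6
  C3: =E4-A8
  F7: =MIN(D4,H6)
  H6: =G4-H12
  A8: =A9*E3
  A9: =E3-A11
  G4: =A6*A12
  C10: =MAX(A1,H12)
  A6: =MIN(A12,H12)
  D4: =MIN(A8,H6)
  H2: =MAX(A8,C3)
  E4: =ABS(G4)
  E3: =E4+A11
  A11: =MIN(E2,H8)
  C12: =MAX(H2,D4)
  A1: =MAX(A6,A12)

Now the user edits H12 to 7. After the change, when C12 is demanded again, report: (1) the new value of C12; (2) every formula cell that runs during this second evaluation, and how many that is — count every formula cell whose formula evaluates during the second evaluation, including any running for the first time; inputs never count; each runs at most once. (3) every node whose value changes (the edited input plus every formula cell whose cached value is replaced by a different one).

First evaluation (everything demanded from the output):
  A6 = MIN(4, -3) = -3
  G4 = -3 * 4 = -12
  E4 = ABS(-12) = 12
  H6 = -12 - -3 = -9
  E2 = -3 + -9 = -12
  H8 = -(-9) = 9
  A11 = MIN(-12, 9) = -12
  E3 = 12 + -12 = 0
  A9 = 0 - -12 = 12
  A8 = 12 * 0 = 0
  C3 = 12 - 0 = 12
  D4 = MIN(0, -9) = -9
  H2 = MAX(0, 12) = 12
  C12 = MAX(12, -9) = 12

Propagation after the edit:
  A6: runs — H12 -3->7; result 4.
  G4: runs — A6 -3->4; result 16.
  E4: runs — G4 -12->16; result 16.
  H6: runs — G4 -12->16; H12 -3->7; result 9.
  E2: runs — A6 -3->4; H6 -9->9; result 13.
  H8: runs — H6 -9->9; result -9.
  A11: runs — E2 -12->13; H8 9->-9; result -9.
  E3: runs — E4 12->16; A11 -12->-9; result 7.
  A9: runs — E3 0->7; A11 -12->-9; result 16.
  A8: runs — A9 12->16; E3 0->7; result 112.
  C3: runs — E4 12->16; A8 0->112; result -96.
  D4: runs — A8 0->112; H6 -9->9; result 9.
  H2: runs — A8 0->112; C3 12->-96; result 112.
  C12: runs — H2 12->112; D4 -9->9; result 112.

New value of C12: 112.
Formula cells that run: A6, A8, A9, A11, C3, C12, D4, E2, E3, E4, G4, H2, H6, H8 — 14 in total.
Values that change: A6, A8, A9, A11, C3, C12, D4, E2, E3, E4, G4, H2, H6, H8, H12.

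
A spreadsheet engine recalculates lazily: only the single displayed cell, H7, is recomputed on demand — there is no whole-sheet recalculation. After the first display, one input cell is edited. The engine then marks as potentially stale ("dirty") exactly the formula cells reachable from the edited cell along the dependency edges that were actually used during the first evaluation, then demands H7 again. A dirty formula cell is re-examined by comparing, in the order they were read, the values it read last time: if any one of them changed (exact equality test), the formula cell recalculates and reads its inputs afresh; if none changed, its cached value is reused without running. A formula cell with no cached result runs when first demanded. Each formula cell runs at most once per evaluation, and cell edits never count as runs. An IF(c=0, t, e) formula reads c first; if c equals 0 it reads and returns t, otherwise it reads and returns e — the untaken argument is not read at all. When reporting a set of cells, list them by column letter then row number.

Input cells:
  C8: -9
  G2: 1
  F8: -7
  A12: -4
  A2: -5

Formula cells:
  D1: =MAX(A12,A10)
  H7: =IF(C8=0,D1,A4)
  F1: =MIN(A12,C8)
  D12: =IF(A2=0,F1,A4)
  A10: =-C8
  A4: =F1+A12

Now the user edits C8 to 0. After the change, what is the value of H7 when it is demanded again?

New value of H7: 0.
Key observation: a condition flipped, so demand moved to the other branch — A4, F1 are never re-examined.

First evaluation (everything demanded from the output):
  F1 = MIN(-4, -9) = -9
  A4 = -9 + -4 = -13
  H7 = IF(C8=0: C8=-9 -> else branch A4) = -13

Propagation after the edit:
  A10: demanded for the first time — runs, produces 0.
  D1: demanded for the first time — runs, produces 0.
  F1: marked dirty but never re-examined — demand shifted away from it.
  A4: marked dirty but never re-examined — demand shifted away from it.
  H7: runs — C8 -9->0; result 0.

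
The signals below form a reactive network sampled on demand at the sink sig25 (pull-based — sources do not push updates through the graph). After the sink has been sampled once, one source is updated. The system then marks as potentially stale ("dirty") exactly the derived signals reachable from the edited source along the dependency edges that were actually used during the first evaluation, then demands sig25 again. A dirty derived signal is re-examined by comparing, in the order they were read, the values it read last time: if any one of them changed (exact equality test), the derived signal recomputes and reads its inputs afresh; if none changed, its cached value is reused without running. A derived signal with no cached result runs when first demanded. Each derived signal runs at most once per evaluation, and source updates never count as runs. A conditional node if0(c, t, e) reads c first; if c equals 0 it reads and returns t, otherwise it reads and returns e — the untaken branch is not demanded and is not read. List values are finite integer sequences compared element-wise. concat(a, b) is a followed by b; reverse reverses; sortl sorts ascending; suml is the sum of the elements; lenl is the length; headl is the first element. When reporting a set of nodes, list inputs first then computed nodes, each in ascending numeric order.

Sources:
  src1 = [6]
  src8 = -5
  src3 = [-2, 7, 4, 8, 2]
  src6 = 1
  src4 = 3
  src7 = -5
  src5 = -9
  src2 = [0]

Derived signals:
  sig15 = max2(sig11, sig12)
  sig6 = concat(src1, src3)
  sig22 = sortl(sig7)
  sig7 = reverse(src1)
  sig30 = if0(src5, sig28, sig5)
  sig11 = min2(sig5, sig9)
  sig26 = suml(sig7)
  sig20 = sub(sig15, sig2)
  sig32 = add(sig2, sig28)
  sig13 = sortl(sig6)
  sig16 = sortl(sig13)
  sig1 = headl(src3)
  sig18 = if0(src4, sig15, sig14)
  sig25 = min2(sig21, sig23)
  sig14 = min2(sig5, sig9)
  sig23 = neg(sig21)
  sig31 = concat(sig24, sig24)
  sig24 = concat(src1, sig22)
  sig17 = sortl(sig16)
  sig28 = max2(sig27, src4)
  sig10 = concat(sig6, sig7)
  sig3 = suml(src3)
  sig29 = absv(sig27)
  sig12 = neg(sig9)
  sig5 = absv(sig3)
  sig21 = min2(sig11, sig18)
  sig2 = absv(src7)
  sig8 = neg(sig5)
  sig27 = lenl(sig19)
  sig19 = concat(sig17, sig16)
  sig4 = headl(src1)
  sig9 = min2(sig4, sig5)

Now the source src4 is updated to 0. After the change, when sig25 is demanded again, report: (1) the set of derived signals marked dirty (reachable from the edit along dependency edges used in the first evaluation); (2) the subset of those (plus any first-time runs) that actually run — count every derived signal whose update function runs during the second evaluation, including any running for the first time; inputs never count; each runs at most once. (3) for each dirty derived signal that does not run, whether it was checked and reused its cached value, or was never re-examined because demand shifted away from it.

Dirty set: sig18, sig21, sig23, sig25.
Run set: sig12, sig15, sig18 (3 run).
Re-examined without running (cache reused): sig21, sig23, sig25.
The important point: the flipped condition pulls in fresh nodes; sig12, sig15 run for the first time.

Initial pass — values computed on the first demand:
  sig3 = suml([-2, 7, 4, 8, 2]) = 19
  sig4 = headl([6]) = 6
  sig5 = absv(19) = 19
  sig9 = min2(6, 19) = 6
  sig11 = min2(19, 6) = 6
  sig14 = min2(19, 6) = 6
  sig18 = if0(src4=3 -> else branch sig14) = 6
  sig21 = min2(6, 6) = 6
  sig23 = neg(6) = -6
  sig25 = min2(6, -6) = -6

Second demand — change propagation:
  sig12: newly demanded (no cache) — executes and yields -6.
  sig15: newly demanded (no cache) — executes and yields 6.
  sig18: re-runs because src4 3->0; new result 6 (unchanged).
  sig21: re-examined; everything it read last time is the same (sig11 unchanged, sig18 unchanged) — cache 6 kept, no run.
  sig23: re-examined; everything it read last time is the same (sig21 unchanged) — cache -6 kept, no run.
  sig25: re-examined; everything it read last time is the same (sig21 unchanged, sig23 unchanged) — cache -6 kept, no run.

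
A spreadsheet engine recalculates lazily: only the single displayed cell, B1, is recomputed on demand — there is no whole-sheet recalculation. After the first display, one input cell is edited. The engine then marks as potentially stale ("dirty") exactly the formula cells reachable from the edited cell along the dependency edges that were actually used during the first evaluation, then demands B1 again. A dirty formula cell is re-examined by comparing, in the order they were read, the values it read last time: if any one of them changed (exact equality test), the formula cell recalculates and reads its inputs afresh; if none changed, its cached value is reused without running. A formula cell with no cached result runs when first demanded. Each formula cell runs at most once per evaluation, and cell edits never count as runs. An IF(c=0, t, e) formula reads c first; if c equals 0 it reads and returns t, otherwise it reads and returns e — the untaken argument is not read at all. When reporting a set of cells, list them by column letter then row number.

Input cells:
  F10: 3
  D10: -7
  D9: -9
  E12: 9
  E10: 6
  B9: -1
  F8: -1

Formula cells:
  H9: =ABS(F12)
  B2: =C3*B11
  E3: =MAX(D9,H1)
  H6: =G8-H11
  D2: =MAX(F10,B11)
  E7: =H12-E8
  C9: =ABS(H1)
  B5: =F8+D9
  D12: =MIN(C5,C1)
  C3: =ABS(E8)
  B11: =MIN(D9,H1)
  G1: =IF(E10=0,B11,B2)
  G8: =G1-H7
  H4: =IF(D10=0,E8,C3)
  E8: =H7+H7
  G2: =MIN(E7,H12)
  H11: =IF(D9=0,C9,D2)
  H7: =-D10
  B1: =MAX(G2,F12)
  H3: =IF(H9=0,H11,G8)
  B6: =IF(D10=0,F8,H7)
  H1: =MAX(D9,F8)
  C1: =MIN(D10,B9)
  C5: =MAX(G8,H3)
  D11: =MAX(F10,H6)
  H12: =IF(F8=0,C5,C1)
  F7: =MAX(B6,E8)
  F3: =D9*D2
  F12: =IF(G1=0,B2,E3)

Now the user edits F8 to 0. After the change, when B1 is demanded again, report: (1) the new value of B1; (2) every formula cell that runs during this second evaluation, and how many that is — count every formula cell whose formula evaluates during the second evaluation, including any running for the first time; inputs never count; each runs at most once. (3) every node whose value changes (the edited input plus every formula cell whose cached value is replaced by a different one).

First evaluation (everything demanded from the output):
  C1 = MIN(-7, -1) = -7
  H1 = MAX(-9, -1) = -1
  B11 = MIN(-9, -1) = -9
  E3 = MAX(-9, -1) = -1
  H7 = -(-7) = 7
  E8 = 7 + 7 = 14
  C3 = ABS(14) = 14
  B2 = 14 * -9 = -126
  G1 = IF(E10=0: E10=6 -> else branch B2) = -126
  F12 = IF(G1=0: G1=-126 -> else branch E3) = -1
  H12 = IF(F8=0: F8=-1 -> else branch C1) = -7
  E7 = -7 - 14 = -21
  G2 = MIN(-21, -7) = -21
  B1 = MAX(-21, -1) = -1

Propagation after the edit:
  H1: runs — F8 -1->0; result 0.
  B11: runs — H1 -1->0; result -9 (same value as before).
  B2: checked — values it read are unchanged (C3 unchanged, B11 unchanged); reused cached -126 without running.
  D2: demanded for the first time — runs, produces 3.
  E3: runs — H1 -1->0; result 0.
  G1: checked — values it read are unchanged (E10 unchanged, B2 unchanged); reused cached -126 without running.
  F12: runs — E3 -1->0; result 0.
  G8: demanded for the first time — runs, produces -133.
  H9: demanded for the first time — runs, produces 0.
  H11: demanded for the first time — runs, produces 3.
  H3: demanded for the first time — runs, produces 3.
  C5: demanded for the first time — runs, produces 3.
  H12: runs — F8 -1->0; result 3.
  E7: runs — H12 -7->3; result -11.
  G2: runs — E7 -21->-11; H12 -7->3; result -11.
  B1: runs — G2 -21->-11; F12 -1->0; result 0.

Key observation: a condition flipped, so demand reaches new nodes — C5, D2, G8, H3, H9, H11 run for the first time.

New value of B1: 0.
Formula cells that run: B1, B11, C5, D2, E3, E7, F12, G2, G8, H1, H3, H9, H11, H12 — 14 in total.
Values that change: B1, E3, E7, F8, F12, G2, H1, H12.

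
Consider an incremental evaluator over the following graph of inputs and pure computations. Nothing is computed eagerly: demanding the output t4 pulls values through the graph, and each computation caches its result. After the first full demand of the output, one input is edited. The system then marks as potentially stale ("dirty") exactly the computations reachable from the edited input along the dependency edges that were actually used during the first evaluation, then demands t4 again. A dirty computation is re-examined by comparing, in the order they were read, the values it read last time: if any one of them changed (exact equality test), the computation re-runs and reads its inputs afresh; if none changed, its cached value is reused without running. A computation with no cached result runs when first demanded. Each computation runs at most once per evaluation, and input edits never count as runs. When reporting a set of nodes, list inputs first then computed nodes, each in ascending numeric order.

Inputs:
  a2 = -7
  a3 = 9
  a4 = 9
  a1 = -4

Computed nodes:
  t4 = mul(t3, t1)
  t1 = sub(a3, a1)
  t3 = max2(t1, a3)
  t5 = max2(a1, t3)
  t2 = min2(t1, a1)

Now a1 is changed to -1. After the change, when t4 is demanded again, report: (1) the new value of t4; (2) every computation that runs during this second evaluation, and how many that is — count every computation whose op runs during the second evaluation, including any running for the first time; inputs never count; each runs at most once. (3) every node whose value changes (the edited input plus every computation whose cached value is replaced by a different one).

t4 now evaluates to 100.
Run set: t1, t3, t4 (3 run).
Changed values: a1, t1, t3, t4.

Initial pass — values computed on the first demand:
  t1 = sub(9, -4) = 13
  t3 = max2(13, 9) = 13
  t4 = mul(13, 13) = 169

Second demand — change propagation:
  t1: re-runs because a1 -4->-1; new result 10.
  t3: re-runs because t1 13->10; new result 10.
  t4: re-runs because t3 13->10; t1 13->10; new result 100.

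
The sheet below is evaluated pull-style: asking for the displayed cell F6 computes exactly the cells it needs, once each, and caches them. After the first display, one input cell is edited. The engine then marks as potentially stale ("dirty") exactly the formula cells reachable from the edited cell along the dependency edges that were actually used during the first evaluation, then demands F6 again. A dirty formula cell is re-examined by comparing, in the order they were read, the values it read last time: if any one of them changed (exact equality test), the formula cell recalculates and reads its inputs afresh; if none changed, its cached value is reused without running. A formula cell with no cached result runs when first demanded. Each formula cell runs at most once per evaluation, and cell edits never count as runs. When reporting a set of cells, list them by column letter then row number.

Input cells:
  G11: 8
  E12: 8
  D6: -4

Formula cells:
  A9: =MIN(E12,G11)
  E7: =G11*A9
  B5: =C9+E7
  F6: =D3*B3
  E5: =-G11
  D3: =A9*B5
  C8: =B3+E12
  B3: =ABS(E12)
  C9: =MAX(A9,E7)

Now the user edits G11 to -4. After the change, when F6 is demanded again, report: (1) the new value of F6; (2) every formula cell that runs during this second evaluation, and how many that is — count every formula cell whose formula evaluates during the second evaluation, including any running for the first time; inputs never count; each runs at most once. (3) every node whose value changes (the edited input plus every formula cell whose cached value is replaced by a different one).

Demanding F6 again yields -1024.
6 formula cells run: A9, B5, C9, D3, E7, F6.
The nodes whose values change: A9, B5, C9, D3, E7, F6, G11.

First demand of the output computes:
  A9 = MIN(8, 8) = 8
  B3 = ABS(8) = 8
  E7 = 8 * 8 = 64
  C9 = MAX(8, 64) = 64
  B5 = 64 + 64 = 128
  D3 = 8 * 128 = 1024
  F6 = 1024 * 8 = 8192

After the edit, cleaning proceeds:
  A9: a read changed (G11 8->-4) — executes, giving -4.
  E7: a read changed (G11 8->-4; A9 8->-4) — executes, giving 16.
  C9: a read changed (A9 8->-4; E7 64->16) — executes, giving 16.
  B5: a read changed (C9 64->16; E7 64->16) — executes, giving 32.
  D3: a read changed (A9 8->-4; B5 128->32) — executes, giving -128.
  F6: a read changed (D3 1024->-128) — executes, giving -1024.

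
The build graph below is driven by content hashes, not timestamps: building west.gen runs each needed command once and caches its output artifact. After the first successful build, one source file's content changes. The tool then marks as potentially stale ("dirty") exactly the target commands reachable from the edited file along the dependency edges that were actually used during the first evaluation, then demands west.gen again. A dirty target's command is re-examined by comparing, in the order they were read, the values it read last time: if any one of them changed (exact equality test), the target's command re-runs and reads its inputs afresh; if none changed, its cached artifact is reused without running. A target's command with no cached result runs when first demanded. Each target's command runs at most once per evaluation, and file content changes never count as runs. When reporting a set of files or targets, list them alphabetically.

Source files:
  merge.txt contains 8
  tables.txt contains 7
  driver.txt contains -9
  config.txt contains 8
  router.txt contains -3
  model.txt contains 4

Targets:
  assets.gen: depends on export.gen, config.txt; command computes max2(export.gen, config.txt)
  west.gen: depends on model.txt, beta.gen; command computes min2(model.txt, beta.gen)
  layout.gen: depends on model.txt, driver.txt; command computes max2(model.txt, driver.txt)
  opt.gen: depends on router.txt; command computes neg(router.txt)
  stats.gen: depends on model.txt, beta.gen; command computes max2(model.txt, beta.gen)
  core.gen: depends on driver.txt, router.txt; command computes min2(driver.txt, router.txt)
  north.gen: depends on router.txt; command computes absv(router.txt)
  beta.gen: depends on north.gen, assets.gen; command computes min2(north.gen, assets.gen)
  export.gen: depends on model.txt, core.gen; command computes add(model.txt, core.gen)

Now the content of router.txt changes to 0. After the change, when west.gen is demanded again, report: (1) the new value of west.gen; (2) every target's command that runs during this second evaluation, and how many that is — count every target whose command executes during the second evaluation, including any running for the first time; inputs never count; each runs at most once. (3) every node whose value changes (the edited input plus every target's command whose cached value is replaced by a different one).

Initial pass — values computed on the first demand:
  core.gen = min2(-9, -3) = -9
  export.gen = add(4, -9) = -5
  assets.gen = max2(-5, 8) = 8
  north.gen = absv(-3) = 3
  beta.gen = min2(3, 8) = 3
  west.gen = min2(4, 3) = 3

Second demand — change propagation:
  core.gen: re-runs because router.txt -3->0; new result -9 (unchanged).
  export.gen: re-examined; everything it read last time is the same (model.txt unchanged, core.gen unchanged) — cache -5 kept, no run.
  assets.gen: re-examined; everything it read last time is the same (export.gen unchanged, config.txt unchanged) — cache 8 kept, no run.
  north.gen: re-runs because router.txt -3->0; new result 0.
  beta.gen: re-runs because north.gen 3->0; new result 0.
  west.gen: re-runs because beta.gen 3->0; new result 0.

The important point: at export.gen every value read last time is unchanged, so the dirty flag clears without a run.

west.gen now evaluates to 0.
Run set: beta.gen, core.gen, north.gen, west.gen (4 run).
Changed values: beta.gen, north.gen, router.txt, west.gen.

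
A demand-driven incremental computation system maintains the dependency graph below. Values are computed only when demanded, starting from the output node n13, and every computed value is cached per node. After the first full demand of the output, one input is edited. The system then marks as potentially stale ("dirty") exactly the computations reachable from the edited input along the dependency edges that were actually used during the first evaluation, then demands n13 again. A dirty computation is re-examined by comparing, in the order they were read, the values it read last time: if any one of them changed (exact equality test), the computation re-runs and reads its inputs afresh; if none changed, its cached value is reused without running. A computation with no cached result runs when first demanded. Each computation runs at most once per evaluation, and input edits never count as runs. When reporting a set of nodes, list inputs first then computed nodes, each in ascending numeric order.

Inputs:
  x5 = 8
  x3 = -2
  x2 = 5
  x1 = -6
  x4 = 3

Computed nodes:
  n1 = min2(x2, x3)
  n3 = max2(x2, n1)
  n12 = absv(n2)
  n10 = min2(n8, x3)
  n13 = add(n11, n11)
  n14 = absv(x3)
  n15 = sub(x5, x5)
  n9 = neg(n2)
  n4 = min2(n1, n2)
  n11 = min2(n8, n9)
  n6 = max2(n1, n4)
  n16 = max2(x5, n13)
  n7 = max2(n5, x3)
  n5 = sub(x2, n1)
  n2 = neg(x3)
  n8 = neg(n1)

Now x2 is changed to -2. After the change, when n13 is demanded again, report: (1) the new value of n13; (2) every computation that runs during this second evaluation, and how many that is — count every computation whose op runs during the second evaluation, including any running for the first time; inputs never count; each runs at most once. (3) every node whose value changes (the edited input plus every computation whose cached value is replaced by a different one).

First evaluation (everything demanded from the output):
  n1 = min2(5, -2) = -2
  n2 = neg(-2) = 2
  n8 = neg(-2) = 2
  n9 = neg(2) = -2
  n11 = min2(2, -2) = -2
  n13 = add(-2, -2) = -4

Propagation after the edit:
  n1: runs — x2 5->-2; result -2 (same value as before).
  n8: checked — values it read are unchanged (n1 unchanged); reused cached 2 without running.
  n11: checked — values it read are unchanged (n8 unchanged, n9 unchanged); reused cached -2 without running.
  n13: checked — values it read are unchanged (n11 unchanged, n11 unchanged); reused cached -4 without running.

Key observation: the change is absorbed at n1 — it re-runs but produces the same value, and the output's value is unchanged.

New value of n13: -4.
Computations that run: n1 — 1 in total.
Values that change: x2.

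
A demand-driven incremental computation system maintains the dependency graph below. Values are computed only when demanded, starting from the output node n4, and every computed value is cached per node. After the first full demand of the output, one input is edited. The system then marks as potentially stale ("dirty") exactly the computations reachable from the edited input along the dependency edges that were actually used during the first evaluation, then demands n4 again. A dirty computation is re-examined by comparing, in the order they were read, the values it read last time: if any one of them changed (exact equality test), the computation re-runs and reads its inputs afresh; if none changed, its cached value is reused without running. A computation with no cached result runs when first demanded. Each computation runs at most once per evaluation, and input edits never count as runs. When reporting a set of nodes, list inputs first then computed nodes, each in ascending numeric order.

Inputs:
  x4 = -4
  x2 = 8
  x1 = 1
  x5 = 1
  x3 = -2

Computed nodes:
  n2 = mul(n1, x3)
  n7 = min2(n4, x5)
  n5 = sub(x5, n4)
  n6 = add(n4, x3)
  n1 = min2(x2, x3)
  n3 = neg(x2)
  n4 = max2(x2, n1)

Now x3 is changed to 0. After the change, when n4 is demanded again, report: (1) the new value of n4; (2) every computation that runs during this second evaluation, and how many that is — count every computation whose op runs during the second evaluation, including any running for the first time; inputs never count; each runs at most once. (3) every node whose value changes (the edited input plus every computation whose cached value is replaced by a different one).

New value of n4: 8.
Computations that run: n1, n4 — 2 in total.
Values that change: x3, n1.

First evaluation (everything demanded from the output):
  n1 = min2(8, -2) = -2
  n4 = max2(8, -2) = 8

Propagation after the edit:
  n1: runs — x3 -2->0; result 0.
  n4: runs — n1 -2->0; result 8 (same value as before).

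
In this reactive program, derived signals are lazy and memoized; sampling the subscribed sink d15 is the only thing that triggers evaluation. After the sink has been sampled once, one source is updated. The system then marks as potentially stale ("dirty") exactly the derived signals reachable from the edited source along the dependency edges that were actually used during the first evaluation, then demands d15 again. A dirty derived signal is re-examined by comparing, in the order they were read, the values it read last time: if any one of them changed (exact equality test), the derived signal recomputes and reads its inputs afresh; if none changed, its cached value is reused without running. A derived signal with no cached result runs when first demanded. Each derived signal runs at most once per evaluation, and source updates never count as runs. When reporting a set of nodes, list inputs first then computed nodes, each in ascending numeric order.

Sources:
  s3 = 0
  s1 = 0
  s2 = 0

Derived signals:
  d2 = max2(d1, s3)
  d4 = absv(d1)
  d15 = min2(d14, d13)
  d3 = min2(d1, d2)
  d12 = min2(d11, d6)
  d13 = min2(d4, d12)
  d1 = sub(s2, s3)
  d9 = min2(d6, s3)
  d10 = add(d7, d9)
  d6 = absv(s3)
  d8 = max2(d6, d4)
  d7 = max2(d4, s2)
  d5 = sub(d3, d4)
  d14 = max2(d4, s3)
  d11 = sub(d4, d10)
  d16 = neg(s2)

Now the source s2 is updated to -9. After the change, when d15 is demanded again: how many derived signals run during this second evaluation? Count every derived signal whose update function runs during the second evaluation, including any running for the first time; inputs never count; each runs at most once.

First demand of the output computes:
  d1 = sub(0, 0) = 0
  d4 = absv(0) = 0
  d6 = absv(0) = 0
  d7 = max2(0, 0) = 0
  d9 = min2(0, 0) = 0
  d10 = add(0, 0) = 0
  d11 = sub(0, 0) = 0
  d12 = min2(0, 0) = 0
  d13 = min2(0, 0) = 0
  d14 = max2(0, 0) = 0
  d15 = min2(0, 0) = 0

After the edit, cleaning proceeds:
  d1: a read changed (s2 0->-9) — executes, giving -9.
  d4: a read changed (d1 0->-9) — executes, giving 9.
  d7: a read changed (d4 0->9; s2 0->-9) — executes, giving 9.
  d10: a read changed (d7 0->9) — executes, giving 9.
  d11: a read changed (d4 0->9; d10 0->9) — executes, giving 0 — identical to its old value.
  d12: dirty, but its reads are unchanged (d11 unchanged, d6 unchanged); cached 0 stands.
  d13: a read changed (d4 0->9) — executes, giving 0 — identical to its old value.
  d14: a read changed (d4 0->9) — executes, giving 9.
  d15: a read changed (d14 0->9) — executes, giving 0 — identical to its old value.

Note where the cutoff bites: d12 is checked, finds nothing changed, and keeps its cache.

8 derived signals run: d1, d4, d7, d10, d11, d13, d14, d15.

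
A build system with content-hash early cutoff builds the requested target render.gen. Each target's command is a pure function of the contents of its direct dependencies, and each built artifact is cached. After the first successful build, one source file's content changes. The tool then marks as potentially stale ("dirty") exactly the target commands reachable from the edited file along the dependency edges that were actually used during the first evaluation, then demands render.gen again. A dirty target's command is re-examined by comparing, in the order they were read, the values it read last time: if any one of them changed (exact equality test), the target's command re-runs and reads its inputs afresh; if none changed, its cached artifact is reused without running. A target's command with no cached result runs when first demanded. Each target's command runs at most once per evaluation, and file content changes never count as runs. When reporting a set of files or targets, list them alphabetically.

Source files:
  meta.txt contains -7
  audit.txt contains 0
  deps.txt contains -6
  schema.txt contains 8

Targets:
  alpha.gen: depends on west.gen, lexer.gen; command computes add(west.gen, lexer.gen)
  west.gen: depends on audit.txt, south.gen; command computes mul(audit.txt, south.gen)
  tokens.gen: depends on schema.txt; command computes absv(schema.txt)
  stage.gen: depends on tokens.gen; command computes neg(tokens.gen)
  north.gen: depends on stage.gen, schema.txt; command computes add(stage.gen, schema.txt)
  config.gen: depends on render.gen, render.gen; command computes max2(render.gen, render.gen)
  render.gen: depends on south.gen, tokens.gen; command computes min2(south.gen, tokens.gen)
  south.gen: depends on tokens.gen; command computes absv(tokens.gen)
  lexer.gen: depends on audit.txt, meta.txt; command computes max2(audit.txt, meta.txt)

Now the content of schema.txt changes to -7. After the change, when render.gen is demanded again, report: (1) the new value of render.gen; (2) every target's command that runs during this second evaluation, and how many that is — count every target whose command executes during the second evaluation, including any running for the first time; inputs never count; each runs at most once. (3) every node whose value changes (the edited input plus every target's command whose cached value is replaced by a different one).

New value of render.gen: 7.
Target commands that run: render.gen, south.gen, tokens.gen — 3 in total.
Values that change: render.gen, schema.txt, south.gen, tokens.gen.

First evaluation (everything demanded from the output):
  tokens.gen = absv(8) = 8
  south.gen = absv(8) = 8
  render.gen = min2(8, 8) = 8

Propagation after the edit:
  tokens.gen: runs — schema.txt 8->-7; result 7.
  south.gen: runs — tokens.gen 8->7; result 7.
  render.gen: runs — south.gen 8->7; tokens.gen 8->7; result 7.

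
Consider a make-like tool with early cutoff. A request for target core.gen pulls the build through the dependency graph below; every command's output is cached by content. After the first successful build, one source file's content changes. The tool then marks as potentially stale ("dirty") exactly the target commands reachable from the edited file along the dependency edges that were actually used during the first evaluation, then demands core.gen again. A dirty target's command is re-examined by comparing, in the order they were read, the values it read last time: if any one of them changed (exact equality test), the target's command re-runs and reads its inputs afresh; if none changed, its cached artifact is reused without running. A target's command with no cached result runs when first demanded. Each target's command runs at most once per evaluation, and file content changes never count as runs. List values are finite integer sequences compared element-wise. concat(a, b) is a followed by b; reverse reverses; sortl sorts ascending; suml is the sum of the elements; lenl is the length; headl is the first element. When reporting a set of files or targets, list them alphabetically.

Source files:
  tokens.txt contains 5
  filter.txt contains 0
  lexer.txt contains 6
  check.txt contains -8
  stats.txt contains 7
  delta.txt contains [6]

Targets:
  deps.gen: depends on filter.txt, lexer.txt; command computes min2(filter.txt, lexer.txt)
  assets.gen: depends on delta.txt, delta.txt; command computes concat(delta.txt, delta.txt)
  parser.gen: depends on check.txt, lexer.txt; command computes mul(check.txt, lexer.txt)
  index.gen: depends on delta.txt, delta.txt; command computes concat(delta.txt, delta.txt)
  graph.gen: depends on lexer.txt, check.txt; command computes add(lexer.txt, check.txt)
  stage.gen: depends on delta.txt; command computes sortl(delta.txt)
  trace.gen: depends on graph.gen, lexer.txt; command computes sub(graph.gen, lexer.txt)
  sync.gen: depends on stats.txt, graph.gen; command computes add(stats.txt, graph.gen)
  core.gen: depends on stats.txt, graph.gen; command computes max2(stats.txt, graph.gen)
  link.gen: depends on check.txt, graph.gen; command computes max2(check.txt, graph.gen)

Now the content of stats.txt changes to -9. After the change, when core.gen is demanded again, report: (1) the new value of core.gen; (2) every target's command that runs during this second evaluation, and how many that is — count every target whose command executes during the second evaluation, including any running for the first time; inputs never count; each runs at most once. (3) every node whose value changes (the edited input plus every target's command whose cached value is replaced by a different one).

Demanding core.gen again yields -2.
1 target commands run: core.gen.
The nodes whose values change: core.gen, stats.txt.

First demand of the output computes:
  graph.gen = add(6, -8) = -2
  core.gen = max2(7, -2) = 7

After the edit, cleaning proceeds:
  core.gen: a read changed (stats.txt 7->-9) — executes, giving -2.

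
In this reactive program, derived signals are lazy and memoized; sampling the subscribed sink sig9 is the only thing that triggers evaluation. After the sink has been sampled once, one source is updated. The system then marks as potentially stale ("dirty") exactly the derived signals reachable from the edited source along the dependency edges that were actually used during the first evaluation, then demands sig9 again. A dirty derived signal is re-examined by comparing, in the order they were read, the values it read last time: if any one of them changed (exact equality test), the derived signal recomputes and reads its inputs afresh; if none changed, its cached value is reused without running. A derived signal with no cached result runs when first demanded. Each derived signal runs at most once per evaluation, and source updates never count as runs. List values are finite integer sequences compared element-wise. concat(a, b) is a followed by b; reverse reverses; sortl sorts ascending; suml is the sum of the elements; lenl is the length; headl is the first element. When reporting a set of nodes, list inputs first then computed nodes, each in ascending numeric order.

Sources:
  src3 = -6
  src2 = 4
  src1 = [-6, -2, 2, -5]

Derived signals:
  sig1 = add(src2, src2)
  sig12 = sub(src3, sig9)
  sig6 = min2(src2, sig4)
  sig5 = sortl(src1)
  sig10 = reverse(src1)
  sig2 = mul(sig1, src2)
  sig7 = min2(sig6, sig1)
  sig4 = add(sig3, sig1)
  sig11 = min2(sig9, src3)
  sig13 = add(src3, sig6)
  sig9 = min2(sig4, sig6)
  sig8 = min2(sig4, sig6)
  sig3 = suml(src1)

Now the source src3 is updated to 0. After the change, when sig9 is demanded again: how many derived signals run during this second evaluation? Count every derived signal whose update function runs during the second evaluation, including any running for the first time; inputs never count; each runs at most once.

First demand of the output computes:
  sig1 = add(4, 4) = 8
  sig3 = suml([-6, -2, 2, -5]) = -11
  sig4 = add(-11, 8) = -3
  sig6 = min2(4, -3) = -3
  sig9 = min2(-3, -3) = -3

After the edit, cleaning proceeds:
  src3 only reaches undemanded nodes; the second demand re-runs nothing.

Note the shortcut — src3 feeds only undemanded nodes, so no recomputation happens.

0 derived signals run: none.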